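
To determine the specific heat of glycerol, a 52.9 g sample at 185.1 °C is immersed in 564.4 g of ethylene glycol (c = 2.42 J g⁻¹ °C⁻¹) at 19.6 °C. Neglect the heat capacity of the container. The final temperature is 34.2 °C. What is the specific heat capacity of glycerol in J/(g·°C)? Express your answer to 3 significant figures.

q_gained = (564.4 × 2.42) × (34.2 − 19.6) = 19940 J
q_lost = 52.9 × c × (185.1 − 34.2) = 7982.61 c
Set equal: c = 19940 / 7982.61 = 2.50 J/(g·°C)

c = 2.50 J/(g·°C)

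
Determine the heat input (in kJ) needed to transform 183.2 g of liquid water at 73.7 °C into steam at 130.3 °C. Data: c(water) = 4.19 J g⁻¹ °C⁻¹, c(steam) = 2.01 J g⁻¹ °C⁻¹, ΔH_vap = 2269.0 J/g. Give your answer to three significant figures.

q1 (heat water 73.7→100.0 °C): 183.2 × 4.19 × 26.3 = 20188 J
q2 (vaporize at 100 °C): 183.2 × 2269.0 = 415681 J
q3 (heat steam 100.0→130.3 °C): 183.2 × 2.01 × 30.3 = 11157 J
Total: 20188 + 415681 + 11157 = 447026 J = 447 kJ

q = 447 kJ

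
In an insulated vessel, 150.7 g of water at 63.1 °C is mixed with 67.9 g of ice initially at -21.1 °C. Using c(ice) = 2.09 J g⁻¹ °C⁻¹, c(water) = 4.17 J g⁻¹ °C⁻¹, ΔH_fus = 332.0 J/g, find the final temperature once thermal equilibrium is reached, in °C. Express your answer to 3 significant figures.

T_f = 15.5 °C

Heat to bring ice to 0 °C and melt it: q₁ = 67.9×2.09×21.1 + 67.9×332.0 = 25537 J
Heat the water can supply cooling to 0 °C: 150.7×4.17×63.1 = 39653.2 J > q₁, so all ice melts.
Energy balance: 150.7×4.17×(63.1 − T) = 25537 + 67.9×4.17×(T − 0)
628.419(63.1 − T) = 25537 + 283.143 T
39653.2 − 25537 = 911.562 T
T = 14116.2 / 911.562 = 15.49 °C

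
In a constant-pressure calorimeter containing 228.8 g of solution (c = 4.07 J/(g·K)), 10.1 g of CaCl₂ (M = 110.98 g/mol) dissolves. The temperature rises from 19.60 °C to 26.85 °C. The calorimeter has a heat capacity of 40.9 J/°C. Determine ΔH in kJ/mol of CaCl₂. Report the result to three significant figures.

ΔH = -77.4 kJ/mol

|ΔT| = |26.85 − 19.60| = 7.25 °C
|q_surr| = (228.8 × 4.07 + 40.9) × 7.25 = 972.116 × 7.25 = 7048 J
n(CaCl₂) = 10.1 / 110.98 = 0.09101 mol
Temperature rose, so q_rxn = −|q_surr| = -7.048 kJ
ΔH = q_rxn / n = -77.44 kJ/mol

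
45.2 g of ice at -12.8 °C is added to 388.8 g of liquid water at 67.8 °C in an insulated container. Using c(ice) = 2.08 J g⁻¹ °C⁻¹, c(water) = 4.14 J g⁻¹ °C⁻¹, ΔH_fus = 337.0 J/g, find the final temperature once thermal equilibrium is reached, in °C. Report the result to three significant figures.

T_f = 51.6 °C

Heat to bring ice to 0 °C and melt it: q₁ = 45.2×2.08×12.8 + 45.2×337.0 = 16436 J
Heat the water can supply cooling to 0 °C: 388.8×4.14×67.8 = 109133 J > q₁, so all ice melts.
Energy balance: 388.8×4.14×(67.8 − T) = 16436 + 45.2×4.14×(T − 0)
1609.632(67.8 − T) = 16436 + 187.128 T
109133 − 16436 = 1796.760 T
T = 92697 / 1796.760 = 51.59 °C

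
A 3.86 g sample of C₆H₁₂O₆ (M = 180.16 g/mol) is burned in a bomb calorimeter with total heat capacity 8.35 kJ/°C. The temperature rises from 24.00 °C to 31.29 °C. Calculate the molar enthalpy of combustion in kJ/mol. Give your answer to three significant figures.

ΔH = -2840 kJ/mol

ΔT = 31.29 − 24.00 = 7.29 °C
q_cal = C_cal × ΔT = 8.35 × 7.29 = 60.8715 kJ
n = 3.86 / 180.16 = 0.02143 mol
q_rxn = −q_cal = -60.8715 kJ
ΔH = -60.8715 / 0.02143 = -2840 kJ/mol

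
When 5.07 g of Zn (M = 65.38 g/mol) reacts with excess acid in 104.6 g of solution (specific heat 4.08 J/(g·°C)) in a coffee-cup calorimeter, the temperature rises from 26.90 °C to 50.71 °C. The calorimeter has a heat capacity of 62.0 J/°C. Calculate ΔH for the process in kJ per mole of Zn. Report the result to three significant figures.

|ΔT| = |50.71 − 26.90| = 23.81 °C
|q_surr| = (104.6 × 4.08 + 62.0) × 23.81 = 488.768 × 23.81 = 11640 J
n(Zn) = 5.07 / 65.38 = 0.07755 mol
Temperature rose, so q_rxn = −|q_surr| = -11.64 kJ
ΔH = q_rxn / n = -150.1 kJ/mol

ΔH = -150 kJ/mol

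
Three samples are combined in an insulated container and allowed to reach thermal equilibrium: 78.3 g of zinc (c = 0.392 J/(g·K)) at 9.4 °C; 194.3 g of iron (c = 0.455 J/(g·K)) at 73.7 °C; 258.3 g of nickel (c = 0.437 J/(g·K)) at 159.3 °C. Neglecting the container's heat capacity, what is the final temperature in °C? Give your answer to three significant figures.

Σ mᵢcᵢ(T − Tᵢ) = 0  ⇒  T = Σ mᵢcᵢTᵢ / Σ mᵢcᵢ
Σ mᵢcᵢ = 78.3×0.392 + 194.3×0.455 + 258.3×0.437 = 231.9772
Σ mᵢcᵢTᵢ = 30.6936×9.4 + 88.4065×73.7 + 112.8771×159.3 = 24785
T = 24785 / 231.9772 = 106.8 °C

T_f = 107 °C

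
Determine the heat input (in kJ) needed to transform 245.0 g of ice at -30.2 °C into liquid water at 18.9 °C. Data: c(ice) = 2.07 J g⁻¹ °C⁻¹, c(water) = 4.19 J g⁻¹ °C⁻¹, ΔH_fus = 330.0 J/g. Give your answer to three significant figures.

q = 116 kJ

q1 (heat ice -30.2→0.0 °C): 245.0 × 2.07 × 30.2 = 15316 J
q2 (melt at 0 °C): 245.0 × 330.0 = 80850 J
q3 (heat water 0.0→18.9 °C): 245.0 × 4.19 × 18.9 = 19402 J
Total: 15316 + 80850 + 19402 = 115568 J = 116 kJ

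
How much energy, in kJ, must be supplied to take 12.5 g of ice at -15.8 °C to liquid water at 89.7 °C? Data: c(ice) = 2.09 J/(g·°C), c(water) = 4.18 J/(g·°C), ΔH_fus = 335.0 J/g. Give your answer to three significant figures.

q1 (heat ice -15.8→0.0 °C): 12.5 × 2.09 × 15.8 = 413 J
q2 (melt at 0 °C): 12.5 × 335.0 = 4188 J
q3 (heat water 0.0→89.7 °C): 12.5 × 4.18 × 89.7 = 4687 J
Total: 413 + 4188 + 4687 = 9288 J = 9.29 kJ

q = 9.29 kJ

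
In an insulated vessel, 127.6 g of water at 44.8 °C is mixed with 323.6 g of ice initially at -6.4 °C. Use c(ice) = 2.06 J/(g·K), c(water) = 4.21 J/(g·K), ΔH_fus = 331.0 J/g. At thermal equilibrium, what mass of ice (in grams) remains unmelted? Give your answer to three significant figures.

m_ice remaining = 264 g

Heat to warm all ice to 0 °C: 323.6×2.06×6.4 = 4266.3 J
Heat released by water cooling to 0 °C: 127.6×4.21×44.8 = 24066 J
24066 J < 4266.3 + 323.6×331.0 = 111377.9 J, so not all ice melts; final T = 0 °C.
Heat left for melting: 24066 − 4266.3 = 19799.7 J
Mass melted = 19799.7 / 331.0 = 59.82 g
Ice remaining = 323.6 − 59.82 = 263.78 g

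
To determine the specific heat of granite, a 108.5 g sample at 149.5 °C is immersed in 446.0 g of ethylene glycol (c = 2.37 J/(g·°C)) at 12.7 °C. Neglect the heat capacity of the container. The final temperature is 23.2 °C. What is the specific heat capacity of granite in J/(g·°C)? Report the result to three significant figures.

q_gained = (446.0 × 2.37) × (23.2 − 12.7) = 11100 J
q_lost = 108.5 × c × (149.5 − 23.2) = 13703.55 c
Set equal: c = 11100 / 13703.55 = 0.810 J/(g·°C)

c = 0.810 J/(g·°C)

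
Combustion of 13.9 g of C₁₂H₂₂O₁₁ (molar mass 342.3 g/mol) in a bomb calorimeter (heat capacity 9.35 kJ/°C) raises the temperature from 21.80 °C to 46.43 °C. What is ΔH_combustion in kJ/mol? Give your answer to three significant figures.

ΔT = 46.43 − 21.80 = 24.63 °C
q_cal = C_cal × ΔT = 9.35 × 24.63 = 230.2905 kJ
n = 13.9 / 342.3 = 0.04061 mol
q_rxn = −q_cal = -230.2905 kJ
ΔH = -230.2905 / 0.04061 = -5671 kJ/mol

ΔH = -5670 kJ/mol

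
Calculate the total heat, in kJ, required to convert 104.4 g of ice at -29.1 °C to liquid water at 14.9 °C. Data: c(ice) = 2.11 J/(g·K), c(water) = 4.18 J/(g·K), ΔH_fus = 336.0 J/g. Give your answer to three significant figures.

q = 48.0 kJ

q1 (heat ice -29.1→0.0 °C): 104.4 × 2.11 × 29.1 = 6410 J
q2 (melt at 0 °C): 104.4 × 336.0 = 35078 J
q3 (heat water 0.0→14.9 °C): 104.4 × 4.18 × 14.9 = 6502 J
Total: 6410 + 35078 + 6502 = 47990 J = 48.0 kJ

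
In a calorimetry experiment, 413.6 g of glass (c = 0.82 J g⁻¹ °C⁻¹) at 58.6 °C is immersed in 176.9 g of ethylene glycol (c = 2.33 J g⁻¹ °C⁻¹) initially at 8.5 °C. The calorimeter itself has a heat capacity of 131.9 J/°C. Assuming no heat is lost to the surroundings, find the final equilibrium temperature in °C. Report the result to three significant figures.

T_f = 27.7 °C

Heat lost by glass = heat gained by ethylene glycol + calorimeter.
(413.6)(0.82)(58.6 − T) = [(176.9)(2.33) + 131.9](T − 8.5)
339.152 (58.6 − T) = 544.077 (T − 8.5)
19874 − 339.152 T = 544.077 T − 4624.7
24498.7 = 883.229 T
T = 27.74 °C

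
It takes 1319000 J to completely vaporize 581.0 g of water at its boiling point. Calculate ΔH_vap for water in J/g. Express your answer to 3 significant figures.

ΔH_vap = 2270 J/g

ΔH_vap = q / m = 1319000 / 581.0 = 2270 J/g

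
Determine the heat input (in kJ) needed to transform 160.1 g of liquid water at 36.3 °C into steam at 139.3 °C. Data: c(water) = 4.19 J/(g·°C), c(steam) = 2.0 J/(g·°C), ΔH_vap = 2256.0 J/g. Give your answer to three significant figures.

q = 417 kJ

q1 (heat water 36.3→100.0 °C): 160.1 × 4.19 × 63.7 = 42731 J
q2 (vaporize at 100 °C): 160.1 × 2256.0 = 361186 J
q3 (heat steam 100.0→139.3 °C): 160.1 × 2.0 × 39.3 = 12584 J
Total: 42731 + 361186 + 12584 = 416501 J = 417 kJ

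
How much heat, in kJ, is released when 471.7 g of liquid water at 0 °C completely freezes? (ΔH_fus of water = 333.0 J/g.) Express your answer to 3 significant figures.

q = 157 kJ

q = m × ΔH_fus = 471.7 × 333.0 = 157100 J = 157 kJ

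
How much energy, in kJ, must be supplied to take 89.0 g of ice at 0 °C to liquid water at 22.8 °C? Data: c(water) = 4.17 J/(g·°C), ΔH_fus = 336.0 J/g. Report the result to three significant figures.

q1 (melt at 0 °C): 89.0 × 336.0 = 29904 J
q2 (heat water 0.0→22.8 °C): 89.0 × 4.17 × 22.8 = 8462 J
Total: 29904 + 8462 = 38366 J = 38.4 kJ

q = 38.4 kJ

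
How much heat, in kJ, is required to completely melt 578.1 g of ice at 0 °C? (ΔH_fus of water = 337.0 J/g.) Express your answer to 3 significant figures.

q = m × ΔH_fus = 578.1 × 337.0 = 194800 J = 195 kJ

q = 195 kJ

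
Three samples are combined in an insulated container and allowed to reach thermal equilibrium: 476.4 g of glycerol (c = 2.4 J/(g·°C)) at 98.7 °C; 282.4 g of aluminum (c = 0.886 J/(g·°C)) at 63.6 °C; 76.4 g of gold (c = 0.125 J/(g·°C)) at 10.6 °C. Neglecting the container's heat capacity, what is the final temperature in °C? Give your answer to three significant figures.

T_f = 91.8 °C

Σ mᵢcᵢ(T − Tᵢ) = 0  ⇒  T = Σ mᵢcᵢTᵢ / Σ mᵢcᵢ
Σ mᵢcᵢ = 476.4×2.4 + 282.4×0.886 + 76.4×0.125 = 1403.1164
Σ mᵢcᵢTᵢ = 1143.36×98.7 + 250.2064×63.6 + 9.55×10.6 = 128860
T = 128860 / 1403.1164 = 91.84 °C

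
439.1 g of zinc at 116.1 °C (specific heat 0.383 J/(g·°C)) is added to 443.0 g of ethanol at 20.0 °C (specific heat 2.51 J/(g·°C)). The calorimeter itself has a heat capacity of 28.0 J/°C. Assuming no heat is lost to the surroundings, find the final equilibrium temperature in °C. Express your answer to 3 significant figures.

T_f = 32.4 °C

Heat lost by zinc = heat gained by ethanol + calorimeter.
(439.1)(0.383)(116.1 − T) = [(443.0)(2.51) + 28.0](T − 20.0)
168.1753 (116.1 − T) = 1139.93 (T − 20.0)
19525 − 168.1753 T = 1139.93 T − 22799
42324 = 1308.1053 T
T = 32.36 °C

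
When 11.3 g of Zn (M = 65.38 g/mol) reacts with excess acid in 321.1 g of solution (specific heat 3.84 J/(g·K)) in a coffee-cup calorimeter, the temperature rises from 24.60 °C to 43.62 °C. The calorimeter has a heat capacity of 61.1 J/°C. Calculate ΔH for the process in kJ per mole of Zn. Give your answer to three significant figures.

ΔH = -142 kJ/mol

|ΔT| = |43.62 − 24.60| = 19.02 °C
|q_surr| = (321.1 × 3.84 + 61.1) × 19.02 = 1294.124 × 19.02 = 24610 J
n(Zn) = 11.3 / 65.38 = 0.1728 mol
Temperature rose, so q_rxn = −|q_surr| = -24.61 kJ
ΔH = q_rxn / n = -142.4 kJ/mol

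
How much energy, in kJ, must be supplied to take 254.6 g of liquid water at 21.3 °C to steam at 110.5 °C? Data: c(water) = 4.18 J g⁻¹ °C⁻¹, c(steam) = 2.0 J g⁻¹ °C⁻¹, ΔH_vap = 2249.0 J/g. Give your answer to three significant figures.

q1 (heat water 21.3→100.0 °C): 254.6 × 4.18 × 78.7 = 83755 J
q2 (vaporize at 100 °C): 254.6 × 2249.0 = 572595 J
q3 (heat steam 100.0→110.5 °C): 254.6 × 2.0 × 10.5 = 5347 J
Total: 83755 + 572595 + 5347 = 661697 J = 662 kJ

q = 662 kJ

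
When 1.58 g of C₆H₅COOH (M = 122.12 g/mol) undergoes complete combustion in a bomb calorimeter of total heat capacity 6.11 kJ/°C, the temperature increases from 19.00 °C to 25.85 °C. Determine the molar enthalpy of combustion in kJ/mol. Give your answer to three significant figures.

ΔT = 25.85 − 19.00 = 6.85 °C
q_cal = C_cal × ΔT = 6.11 × 6.85 = 41.8535 kJ
n = 1.58 / 122.12 = 0.01294 mol
q_rxn = −q_cal = -41.8535 kJ
ΔH = -41.8535 / 0.01294 = -3234 kJ/mol

ΔH = -3230 kJ/mol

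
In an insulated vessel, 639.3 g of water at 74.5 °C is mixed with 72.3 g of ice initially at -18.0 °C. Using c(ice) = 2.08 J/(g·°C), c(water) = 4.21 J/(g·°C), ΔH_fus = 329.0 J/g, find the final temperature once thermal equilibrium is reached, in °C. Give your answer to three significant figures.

T_f = 58.1 °C

Heat to bring ice to 0 °C and melt it: q₁ = 72.3×2.08×18.0 + 72.3×329.0 = 26494 J
Heat the water can supply cooling to 0 °C: 639.3×4.21×74.5 = 200513 J > q₁, so all ice melts.
Energy balance: 639.3×4.21×(74.5 − T) = 26494 + 72.3×4.21×(T − 0)
2691.453(74.5 − T) = 26494 + 304.383 T
200513 − 26494 = 2995.836 T
T = 174019 / 2995.836 = 58.09 °C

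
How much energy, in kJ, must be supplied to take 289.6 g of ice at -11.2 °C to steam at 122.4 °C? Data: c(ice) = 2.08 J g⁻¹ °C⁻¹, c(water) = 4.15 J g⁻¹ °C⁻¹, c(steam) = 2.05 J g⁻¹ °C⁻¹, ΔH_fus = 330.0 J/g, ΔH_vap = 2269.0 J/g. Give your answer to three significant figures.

q = 893 kJ

q1 (heat ice -11.2→0.0 °C): 289.6 × 2.08 × 11.2 = 6747 J
q2 (melt at 0 °C): 289.6 × 330.0 = 95568 J
q3 (heat water 0.0→100.0 °C): 289.6 × 4.15 × 100.0 = 120184 J
q4 (vaporize at 100 °C): 289.6 × 2269.0 = 657102 J
q5 (heat steam 100.0→122.4 °C): 289.6 × 2.05 × 22.4 = 13298 J
Total: 6747 + 95568 + 120184 + 657102 + 13298 = 892899 J = 893 kJ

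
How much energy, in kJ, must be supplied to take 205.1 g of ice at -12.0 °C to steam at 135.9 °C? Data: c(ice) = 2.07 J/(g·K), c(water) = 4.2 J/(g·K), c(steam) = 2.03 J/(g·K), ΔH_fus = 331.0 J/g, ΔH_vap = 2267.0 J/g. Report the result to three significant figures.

q = 639 kJ

q1 (heat ice -12.0→0.0 °C): 205.1 × 2.07 × 12.0 = 5095 J
q2 (melt at 0 °C): 205.1 × 331.0 = 67888 J
q3 (heat water 0.0→100.0 °C): 205.1 × 4.2 × 100.0 = 86142 J
q4 (vaporize at 100 °C): 205.1 × 2267.0 = 464962 J
q5 (heat steam 100.0→135.9 °C): 205.1 × 2.03 × 35.9 = 14947 J
Total: 5095 + 67888 + 86142 + 464962 + 14947 = 639034 J = 639 kJ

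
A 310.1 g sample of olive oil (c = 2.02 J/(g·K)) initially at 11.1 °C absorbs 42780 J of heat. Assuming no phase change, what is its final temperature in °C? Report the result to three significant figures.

T_f = 79.4 °C

ΔT = q / (m c) = 42780 / (310.1 × 2.02) = 68.29 °C
T_f = 11.1 + 68.29 = 79.39 °C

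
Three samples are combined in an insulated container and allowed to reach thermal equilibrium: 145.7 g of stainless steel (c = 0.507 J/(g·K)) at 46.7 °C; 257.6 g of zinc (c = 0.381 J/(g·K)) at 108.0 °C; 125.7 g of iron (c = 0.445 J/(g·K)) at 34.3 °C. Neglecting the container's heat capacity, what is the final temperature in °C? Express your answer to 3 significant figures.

Σ mᵢcᵢ(T − Tᵢ) = 0  ⇒  T = Σ mᵢcᵢTᵢ / Σ mᵢcᵢ
Σ mᵢcᵢ = 145.7×0.507 + 257.6×0.381 + 125.7×0.445 = 227.9520
Σ mᵢcᵢTᵢ = 73.8699×46.7 + 98.1456×108.0 + 55.9365×34.3 = 15968.1
T = 15968.1 / 227.9520 = 70.05 °C

T_f = 70.1 °C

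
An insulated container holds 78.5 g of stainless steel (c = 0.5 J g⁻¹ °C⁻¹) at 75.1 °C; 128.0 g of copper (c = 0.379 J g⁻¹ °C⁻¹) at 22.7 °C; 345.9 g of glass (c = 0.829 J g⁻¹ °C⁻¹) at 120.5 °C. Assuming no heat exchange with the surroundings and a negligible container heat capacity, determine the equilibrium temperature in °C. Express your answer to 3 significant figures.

Σ mᵢcᵢ(T − Tᵢ) = 0  ⇒  T = Σ mᵢcᵢTᵢ / Σ mᵢcᵢ
Σ mᵢcᵢ = 78.5×0.5 + 128.0×0.379 + 345.9×0.829 = 374.5131
Σ mᵢcᵢTᵢ = 39.25×75.1 + 48.512×22.7 + 286.7511×120.5 = 38602
T = 38602 / 374.5131 = 103.1 °C

T_f = 103 °C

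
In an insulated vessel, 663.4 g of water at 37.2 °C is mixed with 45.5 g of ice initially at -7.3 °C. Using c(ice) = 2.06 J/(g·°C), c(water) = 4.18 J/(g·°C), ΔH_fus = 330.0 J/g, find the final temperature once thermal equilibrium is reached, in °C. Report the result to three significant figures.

T_f = 29.5 °C

Heat to bring ice to 0 °C and melt it: q₁ = 45.5×2.06×7.3 + 45.5×330.0 = 15699 J
Heat the water can supply cooling to 0 °C: 663.4×4.18×37.2 = 103156 J > q₁, so all ice melts.
Energy balance: 663.4×4.18×(37.2 − T) = 15699 + 45.5×4.18×(T − 0)
2773.012(37.2 − T) = 15699 + 190.19 T
103156 − 15699 = 2963.202 T
T = 87457 / 2963.202 = 29.51 °C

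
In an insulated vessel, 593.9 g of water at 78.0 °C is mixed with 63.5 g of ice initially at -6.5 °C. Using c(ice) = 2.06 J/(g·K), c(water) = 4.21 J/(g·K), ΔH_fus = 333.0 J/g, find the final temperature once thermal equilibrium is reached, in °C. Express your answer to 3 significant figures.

Heat to bring ice to 0 °C and melt it: q₁ = 63.5×2.06×6.5 + 63.5×333.0 = 21996 J
Heat the water can supply cooling to 0 °C: 593.9×4.21×78.0 = 195025 J > q₁, so all ice melts.
Energy balance: 593.9×4.21×(78.0 − T) = 21996 + 63.5×4.21×(T − 0)
2500.319(78.0 − T) = 21996 + 267.335 T
195025 − 21996 = 2767.654 T
T = 173029 / 2767.654 = 62.52 °C

T_f = 62.5 °C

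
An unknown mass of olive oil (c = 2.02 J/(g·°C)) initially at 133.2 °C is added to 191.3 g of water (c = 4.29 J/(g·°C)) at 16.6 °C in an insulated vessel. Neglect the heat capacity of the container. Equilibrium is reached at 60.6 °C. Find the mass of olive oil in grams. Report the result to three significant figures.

q_gained = (191.3 × 4.29) × (60.6 − 16.6) = 36110 J
q_lost = m × 2.02 × (133.2 − 60.6) = 146.652 m
m = 36110 / 146.652 = 246 g

m = 246 g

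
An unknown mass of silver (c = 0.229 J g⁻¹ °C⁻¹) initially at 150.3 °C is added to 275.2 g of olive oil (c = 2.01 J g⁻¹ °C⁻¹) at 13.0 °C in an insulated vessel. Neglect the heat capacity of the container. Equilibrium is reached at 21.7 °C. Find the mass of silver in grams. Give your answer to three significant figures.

m = 163 g

q_gained = (275.2 × 2.01) × (21.7 − 13.0) = 4812 J
q_lost = m × 0.229 × (150.3 − 21.7) = 29.4494 m
m = 4812 / 29.4494 = 163 g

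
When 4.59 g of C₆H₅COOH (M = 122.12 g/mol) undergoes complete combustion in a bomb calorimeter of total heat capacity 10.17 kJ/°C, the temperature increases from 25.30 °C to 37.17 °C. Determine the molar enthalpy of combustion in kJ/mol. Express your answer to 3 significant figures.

ΔH = -3210 kJ/mol

ΔT = 37.17 − 25.30 = 11.87 °C
q_cal = C_cal × ΔT = 10.17 × 11.87 = 120.7179 kJ
n = 4.59 / 122.12 = 0.03759 mol
q_rxn = −q_cal = -120.7179 kJ
ΔH = -120.7179 / 0.03759 = -3211 kJ/mol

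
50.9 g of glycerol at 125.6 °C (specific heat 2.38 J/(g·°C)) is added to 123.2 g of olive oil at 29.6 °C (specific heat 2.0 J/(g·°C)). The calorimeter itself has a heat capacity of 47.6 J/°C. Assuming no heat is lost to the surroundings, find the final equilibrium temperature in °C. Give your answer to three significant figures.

Heat lost by glycerol = heat gained by olive oil + calorimeter.
(50.9)(2.38)(125.6 − T) = [(123.2)(2.0) + 47.6](T − 29.6)
121.142 (125.6 − T) = 294.0 (T − 29.6)
15215 − 121.142 T = 294.0 T − 8702.4
23917.4 = 415.142 T
T = 57.61 °C

T_f = 57.6 °C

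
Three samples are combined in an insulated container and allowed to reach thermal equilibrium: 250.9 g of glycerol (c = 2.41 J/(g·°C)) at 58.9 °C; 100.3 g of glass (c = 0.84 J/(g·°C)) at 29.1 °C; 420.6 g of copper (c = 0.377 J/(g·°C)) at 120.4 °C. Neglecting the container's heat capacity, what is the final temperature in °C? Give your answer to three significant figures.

T_f = 67.4 °C

Σ mᵢcᵢ(T − Tᵢ) = 0  ⇒  T = Σ mᵢcᵢTᵢ / Σ mᵢcᵢ
Σ mᵢcᵢ = 250.9×2.41 + 100.3×0.84 + 420.6×0.377 = 847.4872
Σ mᵢcᵢTᵢ = 604.669×58.9 + 84.252×29.1 + 158.5662×120.4 = 57158
T = 57158 / 847.4872 = 67.44 °C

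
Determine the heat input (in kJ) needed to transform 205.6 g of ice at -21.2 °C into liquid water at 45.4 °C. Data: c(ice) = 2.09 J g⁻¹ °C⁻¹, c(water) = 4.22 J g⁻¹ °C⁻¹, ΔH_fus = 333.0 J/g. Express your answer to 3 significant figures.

q1 (heat ice -21.2→0.0 °C): 205.6 × 2.09 × 21.2 = 9110 J
q2 (melt at 0 °C): 205.6 × 333.0 = 68465 J
q3 (heat water 0.0→45.4 °C): 205.6 × 4.22 × 45.4 = 39390 J
Total: 9110 + 68465 + 39390 = 116965 J = 117 kJ

q = 117 kJ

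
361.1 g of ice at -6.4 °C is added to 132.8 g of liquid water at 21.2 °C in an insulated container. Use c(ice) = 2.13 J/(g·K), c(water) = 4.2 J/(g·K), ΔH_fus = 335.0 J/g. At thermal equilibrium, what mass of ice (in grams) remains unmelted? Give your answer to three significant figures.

Heat to warm all ice to 0 °C: 361.1×2.13×6.4 = 4922.52 J
Heat released by water cooling to 0 °C: 132.8×4.2×21.2 = 11824.5 J
11824.5 J < 4922.52 + 361.1×335.0 = 125891.02 J, so not all ice melts; final T = 0 °C.
Heat left for melting: 11824.5 − 4922.52 = 6901.98 J
Mass melted = 6901.98 / 335.0 = 20.603 g
Ice remaining = 361.1 − 20.603 = 340.497 g

m_ice remaining = 340 g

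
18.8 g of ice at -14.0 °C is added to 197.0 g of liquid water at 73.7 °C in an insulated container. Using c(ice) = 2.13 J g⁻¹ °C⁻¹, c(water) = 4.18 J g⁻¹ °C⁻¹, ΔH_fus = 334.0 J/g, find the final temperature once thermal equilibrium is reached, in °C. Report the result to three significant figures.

T_f = 59.7 °C

Heat to bring ice to 0 °C and melt it: q₁ = 18.8×2.13×14.0 + 18.8×334.0 = 6839.8 J
Heat the water can supply cooling to 0 °C: 197.0×4.18×73.7 = 60689.0 J > q₁, so all ice melts.
Energy balance: 197.0×4.18×(73.7 − T) = 6839.8 + 18.8×4.18×(T − 0)
823.46(73.7 − T) = 6839.8 + 78.584 T
60689.0 − 6839.8 = 902.044 T
T = 53849.2 / 902.044 = 59.70 °C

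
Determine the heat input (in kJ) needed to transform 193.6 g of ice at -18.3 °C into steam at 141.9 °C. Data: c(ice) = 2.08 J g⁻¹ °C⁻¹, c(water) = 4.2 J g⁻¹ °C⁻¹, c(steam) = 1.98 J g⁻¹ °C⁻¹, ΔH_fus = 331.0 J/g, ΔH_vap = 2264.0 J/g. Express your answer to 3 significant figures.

q1 (heat ice -18.3→0.0 °C): 193.6 × 2.08 × 18.3 = 7369 J
q2 (melt at 0 °C): 193.6 × 331.0 = 64082 J
q3 (heat water 0.0→100.0 °C): 193.6 × 4.2 × 100.0 = 81312 J
q4 (vaporize at 100 °C): 193.6 × 2264.0 = 438310 J
q5 (heat steam 100.0→141.9 °C): 193.6 × 1.98 × 41.9 = 16061 J
Total: 7369 + 64082 + 81312 + 438310 + 16061 = 607134 J = 607 kJ

q = 607 kJ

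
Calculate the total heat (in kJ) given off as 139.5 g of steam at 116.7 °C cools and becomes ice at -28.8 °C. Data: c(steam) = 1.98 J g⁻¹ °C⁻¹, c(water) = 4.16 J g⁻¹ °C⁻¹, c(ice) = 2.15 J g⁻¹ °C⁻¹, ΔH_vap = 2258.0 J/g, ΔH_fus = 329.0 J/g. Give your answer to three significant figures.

q = 432 kJ

q1 (cool steam 116.7→100 °C): 139.5 × 1.98 × 16.7 = 4613 J
q2 (condense at 100 °C): 139.5 × 2258.0 = 314991 J
q3 (cool water 100→0 °C): 139.5 × 4.16 × 100.0 = 58032 J
q4 (freeze at 0 °C): 139.5 × 329.0 = 45896 J
q5 (cool ice 0→-28.8 °C): 139.5 × 2.15 × 28.8 = 8638 J
Total: 4613 + 314991 + 58032 + 45896 + 8638 = 432170 J = 432 kJ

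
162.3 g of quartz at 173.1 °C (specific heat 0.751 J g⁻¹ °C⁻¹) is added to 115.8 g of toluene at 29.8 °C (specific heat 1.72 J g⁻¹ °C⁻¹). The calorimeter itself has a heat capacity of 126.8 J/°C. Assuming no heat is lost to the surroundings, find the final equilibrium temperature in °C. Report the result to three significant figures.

T_f = 68.8 °C

Heat lost by quartz = heat gained by toluene + calorimeter.
(162.3)(0.751)(173.1 − T) = [(115.8)(1.72) + 126.8](T − 29.8)
121.8873 (173.1 − T) = 325.976 (T − 29.8)
21099 − 121.8873 T = 325.976 T − 9714.1
30813.1 = 447.8633 T
T = 68.80 °C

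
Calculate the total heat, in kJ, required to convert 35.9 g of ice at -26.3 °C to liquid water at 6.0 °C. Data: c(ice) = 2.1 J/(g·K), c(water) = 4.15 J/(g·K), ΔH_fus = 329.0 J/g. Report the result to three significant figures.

q1 (heat ice -26.3→0.0 °C): 35.9 × 2.1 × 26.3 = 1983 J
q2 (melt at 0 °C): 35.9 × 329.0 = 11811 J
q3 (heat water 0.0→6.0 °C): 35.9 × 4.15 × 6.0 = 894 J
Total: 1983 + 11811 + 894 = 14688 J = 14.7 kJ

q = 14.7 kJ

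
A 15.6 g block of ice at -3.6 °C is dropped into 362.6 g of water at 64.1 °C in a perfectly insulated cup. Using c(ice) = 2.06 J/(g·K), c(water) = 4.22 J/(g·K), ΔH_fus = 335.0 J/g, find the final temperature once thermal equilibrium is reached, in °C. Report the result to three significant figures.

T_f = 58.1 °C

Heat to bring ice to 0 °C and melt it: q₁ = 15.6×2.06×3.6 + 15.6×335.0 = 5341.7 J
Heat the water can supply cooling to 0 °C: 362.6×4.22×64.1 = 98084.0 J > q₁, so all ice melts.
Energy balance: 362.6×4.22×(64.1 − T) = 5341.7 + 15.6×4.22×(T − 0)
1530.172(64.1 − T) = 5341.7 + 65.832 T
98084.0 − 5341.7 = 1596.004 T
T = 92742.3 / 1596.004 = 58.11 °C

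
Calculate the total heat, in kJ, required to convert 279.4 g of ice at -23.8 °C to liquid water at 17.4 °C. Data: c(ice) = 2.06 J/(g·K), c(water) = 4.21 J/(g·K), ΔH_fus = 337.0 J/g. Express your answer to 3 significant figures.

q = 128 kJ

q1 (heat ice -23.8→0.0 °C): 279.4 × 2.06 × 23.8 = 13698 J
q2 (melt at 0 °C): 279.4 × 337.0 = 94158 J
q3 (heat water 0.0→17.4 °C): 279.4 × 4.21 × 17.4 = 20467 J
Total: 13698 + 94158 + 20467 = 128323 J = 128 kJ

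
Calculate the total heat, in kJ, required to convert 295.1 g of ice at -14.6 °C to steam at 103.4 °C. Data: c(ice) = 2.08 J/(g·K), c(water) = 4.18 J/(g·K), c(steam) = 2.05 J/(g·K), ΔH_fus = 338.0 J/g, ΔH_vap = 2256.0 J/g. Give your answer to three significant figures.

q1 (heat ice -14.6→0.0 °C): 295.1 × 2.08 × 14.6 = 8962 J
q2 (melt at 0 °C): 295.1 × 338.0 = 99744 J
q3 (heat water 0.0→100.0 °C): 295.1 × 4.18 × 100.0 = 123352 J
q4 (vaporize at 100 °C): 295.1 × 2256.0 = 665746 J
q5 (heat steam 100.0→103.4 °C): 295.1 × 2.05 × 3.4 = 2057 J
Total: 8962 + 99744 + 123352 + 665746 + 2057 = 899861 J = 900 kJ

q = 900 kJ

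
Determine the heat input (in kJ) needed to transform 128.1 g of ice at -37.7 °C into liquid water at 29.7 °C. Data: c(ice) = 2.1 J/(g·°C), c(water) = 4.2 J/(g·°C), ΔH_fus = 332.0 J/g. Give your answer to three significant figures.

q = 68.7 kJ

q1 (heat ice -37.7→0.0 °C): 128.1 × 2.1 × 37.7 = 10142 J
q2 (melt at 0 °C): 128.1 × 332.0 = 42529 J
q3 (heat water 0.0→29.7 °C): 128.1 × 4.2 × 29.7 = 15979 J
Total: 10142 + 42529 + 15979 = 68650 J = 68.7 kJ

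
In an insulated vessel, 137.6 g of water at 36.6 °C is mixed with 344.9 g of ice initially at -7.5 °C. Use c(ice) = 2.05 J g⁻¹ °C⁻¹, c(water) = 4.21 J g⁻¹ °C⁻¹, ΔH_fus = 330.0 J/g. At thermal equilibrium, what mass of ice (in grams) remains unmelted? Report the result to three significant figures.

Heat to warm all ice to 0 °C: 344.9×2.05×7.5 = 5302.8 J
Heat released by water cooling to 0 °C: 137.6×4.21×36.6 = 21202 J
21202 J < 5302.8 + 344.9×330.0 = 119119.8 J, so not all ice melts; final T = 0 °C.
Heat left for melting: 21202 − 5302.8 = 15899.2 J
Mass melted = 15899.2 / 330.0 = 48.18 g
Ice remaining = 344.9 − 48.18 = 296.72 g

m_ice remaining = 297 g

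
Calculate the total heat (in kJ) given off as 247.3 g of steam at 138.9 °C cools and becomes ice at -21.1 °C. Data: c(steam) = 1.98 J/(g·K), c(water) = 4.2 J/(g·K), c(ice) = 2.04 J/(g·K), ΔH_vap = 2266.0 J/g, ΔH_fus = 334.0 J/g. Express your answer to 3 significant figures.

q1 (cool steam 138.9→100 °C): 247.3 × 1.98 × 38.9 = 19048 J
q2 (condense at 100 °C): 247.3 × 2266.0 = 560382 J
q3 (cool water 100→0 °C): 247.3 × 4.2 × 100.0 = 103866 J
q4 (freeze at 0 °C): 247.3 × 334.0 = 82598 J
q5 (cool ice 0→-21.1 °C): 247.3 × 2.04 × 21.1 = 10645 J
Total: 19048 + 560382 + 103866 + 82598 + 10645 = 776539 J = 777 kJ

q = 777 kJ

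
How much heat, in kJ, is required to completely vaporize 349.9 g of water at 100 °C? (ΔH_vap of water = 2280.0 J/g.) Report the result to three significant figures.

q = m × ΔH_vap = 349.9 × 2280.0 = 797800 J = 798 kJ

q = 798 kJ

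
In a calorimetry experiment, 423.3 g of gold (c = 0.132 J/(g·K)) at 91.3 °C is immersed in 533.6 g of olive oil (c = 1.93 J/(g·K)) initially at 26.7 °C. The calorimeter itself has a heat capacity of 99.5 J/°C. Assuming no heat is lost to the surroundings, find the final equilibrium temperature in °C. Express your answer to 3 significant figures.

T_f = 29.7 °C

Heat lost by gold = heat gained by olive oil + calorimeter.
(423.3)(0.132)(91.3 − T) = [(533.6)(1.93) + 99.5](T − 26.7)
55.8756 (91.3 − T) = 1129.348 (T − 26.7)
5101.4 − 55.8756 T = 1129.348 T − 30154
35255.4 = 1185.2236 T
T = 29.746 °C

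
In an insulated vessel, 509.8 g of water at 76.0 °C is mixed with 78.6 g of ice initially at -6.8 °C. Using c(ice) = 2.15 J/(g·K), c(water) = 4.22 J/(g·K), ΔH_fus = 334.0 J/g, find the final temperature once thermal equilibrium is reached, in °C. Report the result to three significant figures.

T_f = 54.8 °C

Heat to bring ice to 0 °C and melt it: q₁ = 78.6×2.15×6.8 + 78.6×334.0 = 27402 J
Heat the water can supply cooling to 0 °C: 509.8×4.22×76.0 = 163503 J > q₁, so all ice melts.
Energy balance: 509.8×4.22×(76.0 − T) = 27402 + 78.6×4.22×(T − 0)
2151.356(76.0 − T) = 27402 + 331.692 T
163503 − 27402 = 2483.048 T
T = 136101 / 2483.048 = 54.81 °C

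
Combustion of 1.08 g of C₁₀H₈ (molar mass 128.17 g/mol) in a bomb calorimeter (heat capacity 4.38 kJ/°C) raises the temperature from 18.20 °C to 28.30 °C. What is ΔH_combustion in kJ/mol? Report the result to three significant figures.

ΔT = 28.30 − 18.20 = 10.10 °C
q_cal = C_cal × ΔT = 4.38 × 10.10 = 44.238 kJ
n = 1.08 / 128.17 = 0.008426 mol
q_rxn = −q_cal = -44.238 kJ
ΔH = -44.238 / 0.008426 = -5250 kJ/mol

ΔH = -5250 kJ/mol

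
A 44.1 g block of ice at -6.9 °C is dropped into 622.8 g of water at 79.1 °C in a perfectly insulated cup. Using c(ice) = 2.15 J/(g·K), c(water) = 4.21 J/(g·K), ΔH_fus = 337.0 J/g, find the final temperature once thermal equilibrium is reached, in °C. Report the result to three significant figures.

T_f = 68.3 °C

Heat to bring ice to 0 °C and melt it: q₁ = 44.1×2.15×6.9 + 44.1×337.0 = 15516 J
Heat the water can supply cooling to 0 °C: 622.8×4.21×79.1 = 207399 J > q₁, so all ice melts.
Energy balance: 622.8×4.21×(79.1 − T) = 15516 + 44.1×4.21×(T − 0)
2621.988(79.1 − T) = 15516 + 185.661 T
207399 − 15516 = 2807.649 T
T = 191883 / 2807.649 = 68.34 °C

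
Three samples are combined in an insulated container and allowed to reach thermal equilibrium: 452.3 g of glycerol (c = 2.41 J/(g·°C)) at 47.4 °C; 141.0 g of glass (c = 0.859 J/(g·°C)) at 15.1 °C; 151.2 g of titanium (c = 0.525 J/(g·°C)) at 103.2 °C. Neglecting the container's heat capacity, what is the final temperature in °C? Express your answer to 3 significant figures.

Σ mᵢcᵢ(T − Tᵢ) = 0  ⇒  T = Σ mᵢcᵢTᵢ / Σ mᵢcᵢ
Σ mᵢcᵢ = 452.3×2.41 + 141.0×0.859 + 151.2×0.525 = 1290.542
Σ mᵢcᵢTᵢ = 1090.043×47.4 + 121.119×15.1 + 79.38×103.2 = 61689
T = 61689 / 1290.542 = 47.80 °C

T_f = 47.8 °C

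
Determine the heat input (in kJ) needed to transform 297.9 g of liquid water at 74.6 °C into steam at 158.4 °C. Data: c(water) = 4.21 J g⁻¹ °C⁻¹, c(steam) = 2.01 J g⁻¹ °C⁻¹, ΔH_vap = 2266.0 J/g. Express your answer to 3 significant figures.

q1 (heat water 74.6→100.0 °C): 297.9 × 4.21 × 25.4 = 31856 J
q2 (vaporize at 100 °C): 297.9 × 2266.0 = 675041 J
q3 (heat steam 100.0→158.4 °C): 297.9 × 2.01 × 58.4 = 34969 J
Total: 31856 + 675041 + 34969 = 741866 J = 742 kJ

q = 742 kJ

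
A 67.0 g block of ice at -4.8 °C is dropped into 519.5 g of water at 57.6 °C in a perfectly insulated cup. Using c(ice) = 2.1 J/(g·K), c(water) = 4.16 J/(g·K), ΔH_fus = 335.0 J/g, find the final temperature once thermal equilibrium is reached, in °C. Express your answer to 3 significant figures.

Heat to bring ice to 0 °C and melt it: q₁ = 67.0×2.1×4.8 + 67.0×335.0 = 23120 J
Heat the water can supply cooling to 0 °C: 519.5×4.16×57.6 = 124481 J > q₁, so all ice melts.
Energy balance: 519.5×4.16×(57.6 − T) = 23120 + 67.0×4.16×(T − 0)
2161.12(57.6 − T) = 23120 + 278.72 T
124481 − 23120 = 2439.84 T
T = 101361 / 2439.84 = 41.54 °C

T_f = 41.5 °C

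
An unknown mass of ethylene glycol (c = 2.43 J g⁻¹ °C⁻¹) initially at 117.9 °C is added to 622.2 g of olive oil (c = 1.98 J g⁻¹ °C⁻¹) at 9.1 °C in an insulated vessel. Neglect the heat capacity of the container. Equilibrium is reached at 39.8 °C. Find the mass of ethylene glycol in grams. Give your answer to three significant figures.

m = 199 g

q_gained = (622.2 × 1.98) × (39.8 − 9.1) = 37820 J
q_lost = m × 2.43 × (117.9 − 39.8) = 189.783 m
m = 37820 / 189.783 = 199 g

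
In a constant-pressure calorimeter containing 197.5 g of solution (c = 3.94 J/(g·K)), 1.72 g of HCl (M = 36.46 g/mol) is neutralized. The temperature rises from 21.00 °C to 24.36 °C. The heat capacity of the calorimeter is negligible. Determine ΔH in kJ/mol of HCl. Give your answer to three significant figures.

|ΔT| = |24.36 − 21.00| = 3.36 °C
|q_surr| = (197.5 × 3.94) × 3.36 = 778.15 × 3.36 = 2615 J
n(HCl) = 1.72 / 36.46 = 0.04717 mol
Temperature rose, so q_rxn = −|q_surr| = -2.615 kJ
ΔH = q_rxn / n = -55.44 kJ/mol

ΔH = -55.4 kJ/mol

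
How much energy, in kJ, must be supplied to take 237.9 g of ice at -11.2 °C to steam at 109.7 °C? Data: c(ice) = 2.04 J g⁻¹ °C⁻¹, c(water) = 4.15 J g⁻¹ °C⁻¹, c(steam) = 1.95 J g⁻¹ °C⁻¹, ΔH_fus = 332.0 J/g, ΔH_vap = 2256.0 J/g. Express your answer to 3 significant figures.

q = 724 kJ

q1 (heat ice -11.2→0.0 °C): 237.9 × 2.04 × 11.2 = 5436 J
q2 (melt at 0 °C): 237.9 × 332.0 = 78983 J
q3 (heat water 0.0→100.0 °C): 237.9 × 4.15 × 100.0 = 98729 J
q4 (vaporize at 100 °C): 237.9 × 2256.0 = 536702 J
q5 (heat steam 100.0→109.7 °C): 237.9 × 1.95 × 9.7 = 4500 J
Total: 5436 + 78983 + 98729 + 536702 + 4500 = 724350 J = 724 kJ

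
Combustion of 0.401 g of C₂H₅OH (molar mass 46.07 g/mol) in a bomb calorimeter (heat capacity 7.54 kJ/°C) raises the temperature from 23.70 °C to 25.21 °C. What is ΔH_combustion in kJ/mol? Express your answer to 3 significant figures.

ΔT = 25.21 − 23.70 = 1.51 °C
q_cal = C_cal × ΔT = 7.54 × 1.51 = 11.3854 kJ
n = 0.401 / 46.07 = 0.008704 mol
q_rxn = −q_cal = -11.3854 kJ
ΔH = -11.3854 / 0.008704 = -1308 kJ/mol

ΔH = -1310 kJ/mol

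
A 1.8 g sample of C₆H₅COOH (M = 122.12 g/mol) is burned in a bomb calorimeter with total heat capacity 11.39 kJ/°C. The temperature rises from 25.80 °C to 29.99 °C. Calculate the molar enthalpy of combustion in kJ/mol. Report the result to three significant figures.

ΔH = -3240 kJ/mol

ΔT = 29.99 − 25.80 = 4.19 °C
q_cal = C_cal × ΔT = 11.39 × 4.19 = 47.7241 kJ
n = 1.8 / 122.12 = 0.01474 mol
q_rxn = −q_cal = -47.7241 kJ
ΔH = -47.7241 / 0.01474 = -3238 kJ/mol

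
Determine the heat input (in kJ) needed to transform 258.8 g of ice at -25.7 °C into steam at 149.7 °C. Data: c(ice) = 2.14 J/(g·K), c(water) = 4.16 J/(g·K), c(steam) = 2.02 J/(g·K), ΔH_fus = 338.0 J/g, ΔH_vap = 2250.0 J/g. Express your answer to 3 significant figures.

q = 818 kJ

q1 (heat ice -25.7→0.0 °C): 258.8 × 2.14 × 25.7 = 14233 J
q2 (melt at 0 °C): 258.8 × 338.0 = 87474 J
q3 (heat water 0.0→100.0 °C): 258.8 × 4.16 × 100.0 = 107661 J
q4 (vaporize at 100 °C): 258.8 × 2250.0 = 582300 J
q5 (heat steam 100.0→149.7 °C): 258.8 × 2.02 × 49.7 = 25982 J
Total: 14233 + 87474 + 107661 + 582300 + 25982 = 817650 J = 818 kJ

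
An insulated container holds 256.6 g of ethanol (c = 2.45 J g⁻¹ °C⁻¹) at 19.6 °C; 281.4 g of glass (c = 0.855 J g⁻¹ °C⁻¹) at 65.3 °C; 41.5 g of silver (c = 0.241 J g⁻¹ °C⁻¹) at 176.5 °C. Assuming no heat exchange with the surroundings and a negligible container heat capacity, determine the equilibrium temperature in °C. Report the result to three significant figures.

T_f = 33.9 °C

Σ mᵢcᵢ(T − Tᵢ) = 0  ⇒  T = Σ mᵢcᵢTᵢ / Σ mᵢcᵢ
Σ mᵢcᵢ = 256.6×2.45 + 281.4×0.855 + 41.5×0.241 = 879.2685
Σ mᵢcᵢTᵢ = 628.67×19.6 + 240.597×65.3 + 10.0015×176.5 = 29798
T = 29798 / 879.2685 = 33.89 °C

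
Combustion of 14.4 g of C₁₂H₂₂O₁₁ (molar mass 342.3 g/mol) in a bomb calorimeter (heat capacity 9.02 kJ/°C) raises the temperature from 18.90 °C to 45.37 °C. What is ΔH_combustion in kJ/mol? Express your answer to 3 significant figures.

ΔH = -5680 kJ/mol

ΔT = 45.37 − 18.90 = 26.47 °C
q_cal = C_cal × ΔT = 9.02 × 26.47 = 238.7594 kJ
n = 14.4 / 342.3 = 0.04207 mol
q_rxn = −q_cal = -238.7594 kJ
ΔH = -238.7594 / 0.04207 = -5675 kJ/mol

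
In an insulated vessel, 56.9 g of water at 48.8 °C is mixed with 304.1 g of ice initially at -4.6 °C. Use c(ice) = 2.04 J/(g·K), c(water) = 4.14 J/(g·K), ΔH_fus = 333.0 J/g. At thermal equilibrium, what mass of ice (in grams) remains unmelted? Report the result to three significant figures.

Heat to warm all ice to 0 °C: 304.1×2.04×4.6 = 2853.7 J
Heat released by water cooling to 0 °C: 56.9×4.14×48.8 = 11496 J
11496 J < 2853.7 + 304.1×333.0 = 104119.0 J, so not all ice melts; final T = 0 °C.
Heat left for melting: 11496 − 2853.7 = 8642.3 J
Mass melted = 8642.3 / 333.0 = 25.95 g
Ice remaining = 304.1 − 25.95 = 278.15 g

m_ice remaining = 278 g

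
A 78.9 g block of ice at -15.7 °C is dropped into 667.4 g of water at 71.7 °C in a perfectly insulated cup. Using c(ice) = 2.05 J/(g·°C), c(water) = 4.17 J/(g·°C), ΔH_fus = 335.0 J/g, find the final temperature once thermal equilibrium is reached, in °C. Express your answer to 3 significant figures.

Heat to bring ice to 0 °C and melt it: q₁ = 78.9×2.05×15.7 + 78.9×335.0 = 28971 J
Heat the water can supply cooling to 0 °C: 667.4×4.17×71.7 = 199545 J > q₁, so all ice melts.
Energy balance: 667.4×4.17×(71.7 − T) = 28971 + 78.9×4.17×(T − 0)
2783.058(71.7 − T) = 28971 + 329.013 T
199545 − 28971 = 3112.071 T
T = 170574 / 3112.071 = 54.81 °C

T_f = 54.8 °C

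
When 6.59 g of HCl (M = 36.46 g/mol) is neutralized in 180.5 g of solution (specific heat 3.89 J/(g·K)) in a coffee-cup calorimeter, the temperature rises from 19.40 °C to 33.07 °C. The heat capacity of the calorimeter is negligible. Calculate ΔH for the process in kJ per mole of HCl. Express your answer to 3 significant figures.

|ΔT| = |33.07 − 19.40| = 13.67 °C
|q_surr| = (180.5 × 3.89) × 13.67 = 702.145 × 13.67 = 9598 J
n(HCl) = 6.59 / 36.46 = 0.1807 mol
Temperature rose, so q_rxn = −|q_surr| = -9.598 kJ
ΔH = q_rxn / n = -53.12 kJ/mol

ΔH = -53.1 kJ/mol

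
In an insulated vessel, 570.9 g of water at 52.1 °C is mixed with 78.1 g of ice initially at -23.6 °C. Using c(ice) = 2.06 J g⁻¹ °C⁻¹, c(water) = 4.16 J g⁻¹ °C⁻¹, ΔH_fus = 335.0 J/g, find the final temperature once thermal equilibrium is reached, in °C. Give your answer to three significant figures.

T_f = 34.7 °C

Heat to bring ice to 0 °C and melt it: q₁ = 78.1×2.06×23.6 + 78.1×335.0 = 29960 J
Heat the water can supply cooling to 0 °C: 570.9×4.16×52.1 = 123735 J > q₁, so all ice melts.
Energy balance: 570.9×4.16×(52.1 − T) = 29960 + 78.1×4.16×(T − 0)
2374.944(52.1 − T) = 29960 + 324.896 T
123735 − 29960 = 2699.840 T
T = 93775 / 2699.840 = 34.73 °C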